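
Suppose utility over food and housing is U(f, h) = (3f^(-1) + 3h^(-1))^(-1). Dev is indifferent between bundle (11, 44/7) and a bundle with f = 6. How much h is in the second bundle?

h = 12

U depends on (f, h) only through S = 3f^(-1) + 3h^(-1), so equal utility means equal S. At (11, 44/7): S = 0.75.
With f = 6: 3·6^(-1) = 0.5, so 3h^(-1) = 0.75 − 0.5 = 0.25, i.e. h^(-1) = 1/12.
Hence h = 1/(1/12) = 12.
Check: U(6, 12) = 1.3333.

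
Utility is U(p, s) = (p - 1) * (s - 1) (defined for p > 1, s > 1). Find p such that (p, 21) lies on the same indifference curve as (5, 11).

U(5, 11) = 40.
Set U(p, 21) = 40 and solve.
With s = 21: (21 − 1) = 20, so (p − 1) = 40/20 = 2.
So p = 1 + 2 = 3.
Check: U(3, 21) = 40.

p = 3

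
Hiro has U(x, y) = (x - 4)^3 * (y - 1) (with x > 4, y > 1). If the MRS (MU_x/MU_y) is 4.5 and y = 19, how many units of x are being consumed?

x = 16

MU_x = 3·(x−4)^2·(y−1), MU_y = (x−4)^3.
MRS = (3/1)·(y−1)/(x−4).
Substitute y = 19: MRS = 54/(x − 4). Setting this equal to 4.5 gives x − 4 = 54/4.5 = 12, so x = 16.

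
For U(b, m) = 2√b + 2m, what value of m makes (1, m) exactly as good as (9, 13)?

U(9, 13) = 32.
Set U(1, m) = 32 and solve.
With b = 1: √1 = 1, so 2m = 32 − 2·1 = 30 and m = 15.
Check: U(1, 15) = 32.

m = 15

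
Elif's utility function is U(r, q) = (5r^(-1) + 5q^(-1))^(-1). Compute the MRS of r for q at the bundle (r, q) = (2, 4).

For CES with ρ = -1, MRS = (q/r)^2.
At (2, 4): MRS = 4.
That is, one extra unit of r is worth 4 units of q at the margin.

MRS = 4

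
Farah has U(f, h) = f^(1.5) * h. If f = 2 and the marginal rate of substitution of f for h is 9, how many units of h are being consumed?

MU_f = 1.5·√f·h and MU_h = f^(1.5).
MRS = MU_f/MU_h = (1.5)·h/f.
Substitute f = 2: MRS = h/(4/3). Setting h/(4/3) = 9 gives h = 9·(4/3) = 12.

h = 12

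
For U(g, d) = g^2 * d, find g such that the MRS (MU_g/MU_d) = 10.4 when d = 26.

MU_g = 2·g·d and MU_d = g^2.
MRS = MU_g/MU_d = (2/1)·d/g.
Substitute d = 26: MRS = 52/g. Setting 52/g = 10.4 gives g = 52/10.4 = 5.

g = 5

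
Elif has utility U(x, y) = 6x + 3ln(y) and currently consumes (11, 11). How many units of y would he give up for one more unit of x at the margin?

MRS = 22

MU_x = 6, MU_y = 3/y.
MRS = 6 ÷ (3/y).
At (11, 11): MRS = 22.
So at (11, 11) the consumer would give up 22 units of y for one more unit of x.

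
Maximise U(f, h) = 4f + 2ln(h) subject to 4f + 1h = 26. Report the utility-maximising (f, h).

f* = 6, h* = 2

MU_f = 4, MU_h = 2/h.
MRS = 4 ÷ (2/h).
Tangency: set MRS = p_f/p_h = 4/1 = 4.
MRS depends only on h: 2·h = 4 ⇒ h* = 4/2 = 2.
From the budget, 4·f = 26 − 1·2 = 24, so f* = 6.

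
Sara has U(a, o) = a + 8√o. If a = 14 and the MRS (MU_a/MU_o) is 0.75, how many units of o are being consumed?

MU_a = 1, MU_o = 8/(2√o).
MRS = 1 ÷ (8/(2√o)).
MRS depends only on o: 0.25·√o = 0.75 ⇒ √o = 0.75/0.25 = 3 ⇒ o = 9.

o = 9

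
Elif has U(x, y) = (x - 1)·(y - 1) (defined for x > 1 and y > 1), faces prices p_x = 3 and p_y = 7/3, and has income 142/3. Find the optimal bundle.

x* = 8, y* = 10

MU_x = (y−1), MU_y = (x−1).
MRS = (y−1)/(x−1).
Tangency: set MRS = p_x/p_y = 3/(7/3) = 9/7.
So (y − 1)/(x − 1) = 9/7, i.e. (y − 1) = (9/7)·(x − 1).
Rewrite the budget in excess-of-subsistence terms: 3·(x − 1) + (7/3)·(y − 1) = 142/3 − 3·1 − (7/3)·1 = 42.
Substituting, 6·(x − 1) = 42, so x − 1 = 7 and x* = 8.
Then y − 1 = (9/7)·7 = 9, so y* = 10.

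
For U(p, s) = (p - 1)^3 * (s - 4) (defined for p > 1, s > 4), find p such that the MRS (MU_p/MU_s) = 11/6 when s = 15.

p = 19

MU_p = 3·(p−1)^2·(s−4), MU_s = (p−1)^3.
MRS = (3/1)·(s−4)/(p−1).
Substitute s = 15: MRS = 33/(p − 1). Setting this equal to 11/6 gives p − 1 = 33/(11/6) = 18, so p = 19.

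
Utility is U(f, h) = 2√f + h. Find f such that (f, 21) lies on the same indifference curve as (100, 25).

U(100, 25) = 45.
Set U(f, 21) = 45 and solve.
With h = 21: 2√f = 45 − 21 = 24, so √f = 12 and f = 144.
Check: U(144, 21) = 45.

f = 144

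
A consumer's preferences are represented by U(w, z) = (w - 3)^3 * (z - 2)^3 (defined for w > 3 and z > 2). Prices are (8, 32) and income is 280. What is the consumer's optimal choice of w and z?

MU_w = 3·(w−3)^2·(z−2)^3, MU_z = 3·(w−3)^3·(z−2)^2.
MRS = (z−2)/(w−3).
Tangency: set MRS = p_w/p_z = 8/32 = 0.25.
So (z − 2)/(w − 3) = 0.25, i.e. (z − 2) = 0.25·(w − 3).
Rewrite the budget in excess-of-subsistence terms: 8·(w − 3) + 32·(z − 2) = 280 − 8·3 − 32·2 = 192.
Substituting, 16·(w − 3) = 192, so w − 3 = 12 and w* = 15.
Then z − 2 = 0.25·12 = 3, so z* = 5.

w* = 15, z* = 5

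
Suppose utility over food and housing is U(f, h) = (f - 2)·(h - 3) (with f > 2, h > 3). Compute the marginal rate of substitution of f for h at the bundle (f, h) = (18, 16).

MU_f = (h−3), MU_h = (f−2).
MRS = (h−3)/(f−2).
At (18, 16): MRS = 13/16.
So at (18, 16) the consumer would give up 13/16 units of h for one more unit of f.

MRS = 13/16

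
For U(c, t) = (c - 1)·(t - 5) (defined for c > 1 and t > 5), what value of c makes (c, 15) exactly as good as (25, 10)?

U(25, 10) = 120.
Set U(c, 15) = 120 and solve.
With t = 15: (15 − 5) = 10, so (c − 1) = 120/10 = 12.
So c = 1 + 12 = 13.
Check: U(13, 15) = 120.

c = 13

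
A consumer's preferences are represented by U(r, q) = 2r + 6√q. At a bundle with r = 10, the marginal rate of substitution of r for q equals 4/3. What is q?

q = 4

MU_r = 2, MU_q = 6/(2√q).
MRS = 2 ÷ (6/(2√q)).
MRS depends only on q: (2/3)·√q = 4/3 ⇒ √q = (4/3)/(2/3) = 2 ⇒ q = 4.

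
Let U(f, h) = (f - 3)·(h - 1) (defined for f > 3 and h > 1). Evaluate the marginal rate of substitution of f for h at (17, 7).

MRS = 3/7

MU_f = (h−1), MU_h = (f−3).
MRS = (h−1)/(f−3).
At (17, 7): MRS = 3/7.
So at (17, 7) the consumer would give up 3/7 units of h for one more unit of f.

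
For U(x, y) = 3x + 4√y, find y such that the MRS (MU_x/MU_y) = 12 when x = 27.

y = 64

MU_x = 3, MU_y = 4/(2√y).
MRS = 3 ÷ (4/(2√y)).
MRS depends only on y: 1.5·√y = 12 ⇒ √y = 12/1.5 = 8 ⇒ y = 64.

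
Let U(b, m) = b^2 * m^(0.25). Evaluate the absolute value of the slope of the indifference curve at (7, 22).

MRS = 176/7

MU_b = 2·b·m^(0.25) and MU_m = 0.25·b^2·m^(-0.75).
MRS = MU_b/MU_m = (8)·m/b.
At (7, 22): MRS = 176/7.
So at (7, 22) the consumer would give up 176/7 units of m for one more unit of b.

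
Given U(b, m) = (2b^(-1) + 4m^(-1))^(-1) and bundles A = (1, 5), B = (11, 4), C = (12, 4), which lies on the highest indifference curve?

Bundle C

Evaluate utility at each bundle:
U(A) = 0.357.
U(B) = 0.846.
U(C) = 0.857.
Highest utility is C, so C ≻ B ≻ A.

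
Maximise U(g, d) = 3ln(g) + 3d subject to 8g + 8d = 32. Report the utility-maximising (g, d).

g* = 1, d* = 3

MU_g = 3/g, MU_d = 3.
MRS = 3/g ÷ 3.
Tangency: set MRS = p_g/p_d = 8/8 = 1.
MRS depends only on g: 1/g = 1 ⇒ g* = 1/1 = 1.
From the budget, 8·d = 32 − 8·1 = 24, so d* = 3.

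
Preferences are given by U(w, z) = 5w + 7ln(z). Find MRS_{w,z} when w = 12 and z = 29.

MU_w = 5, MU_z = 7/z.
MRS = 5 ÷ (7/z).
At (12, 29): MRS = 145/7.
The indifference curve has slope −145/7 at this bundle.

MRS = 145/7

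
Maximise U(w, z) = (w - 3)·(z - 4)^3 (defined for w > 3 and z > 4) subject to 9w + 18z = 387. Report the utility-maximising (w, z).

w* = 11, z* = 16

MU_w = (z−4)^3, MU_z = 3·(w−3)·(z−4)^2.
MRS = (1/3)·(z−4)/(w−3).
Tangency: set MRS = p_w/p_z = 9/18 = 0.5.
So (1/3)·(z − 4)/(w − 3) = 0.5, i.e. (z − 4) = 1.5·(w − 3).
Rewrite the budget in excess-of-subsistence terms: 9·(w − 3) + 18·(z − 4) = 387 − 9·3 − 18·4 = 288.
Substituting, 36·(w − 3) = 288, so w − 3 = 8 and w* = 11.
Then z − 4 = 1.5·8 = 12, so z* = 16.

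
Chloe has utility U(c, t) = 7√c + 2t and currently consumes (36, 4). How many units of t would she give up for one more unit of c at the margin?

MRS = 7/24

MU_c = 7/(2√c), MU_t = 2.
MRS = 7/(2√c) ÷ 2.
At (36, 4): MRS = 7/24.
So at (36, 4) the consumer would give up 7/24 units of t for one more unit of c.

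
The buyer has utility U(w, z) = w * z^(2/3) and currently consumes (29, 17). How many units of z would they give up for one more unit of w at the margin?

MRS = 51/58

MU_w = z^(2/3) and MU_z = 2/3·w·z^(-1/3).
MRS = MU_w/MU_z = (1.5)·z/w.
At (29, 17): MRS = 51/58.
The indifference curve has slope −51/58 at this bundle.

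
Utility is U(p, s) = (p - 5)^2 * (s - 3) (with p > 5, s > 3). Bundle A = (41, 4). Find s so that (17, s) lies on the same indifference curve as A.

s = 12

U(41, 4) = 1296.
Set U(17, s) = 1296 and solve.
With p = 17: (17 − 5)^2 = 144, so (s − 3) = 1296/144 = 9.
So s = 3 + 9 = 12.
Check: U(17, 12) = 1296.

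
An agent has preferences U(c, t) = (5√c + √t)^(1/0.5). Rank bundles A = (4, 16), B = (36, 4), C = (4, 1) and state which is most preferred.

Evaluate utility at each bundle:
U(A) = 196.000.
U(B) = 1024.000.
U(C) = 121.000.
Highest utility is B, so B ≻ A ≻ C.

Bundle B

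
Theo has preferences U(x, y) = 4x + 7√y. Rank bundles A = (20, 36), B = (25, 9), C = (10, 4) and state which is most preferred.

Evaluate utility at each bundle:
U(A) = 122.000.
U(B) = 121.000.
U(C) = 54.000.
Highest utility is A, so A ≻ B ≻ C.

Bundle A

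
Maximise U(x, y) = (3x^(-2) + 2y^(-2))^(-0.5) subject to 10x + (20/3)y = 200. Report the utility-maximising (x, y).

For CES with ρ = -2, MRS = (3/2)·(y/x)^3.
Tangency: set MRS = p_x/p_y = 10/(20/3) = 1.5.
So (y/x)^3 = 1; taking the cube root, y/x = 1, i.e. y = x.
Substitute into the budget 10·x + (20/3)·y = 200: (50/3)·x = 200, so x* = 12 and y* = 12.

x* = 12, y* = 12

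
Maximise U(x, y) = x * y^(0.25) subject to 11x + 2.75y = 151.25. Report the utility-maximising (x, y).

MU_x = y^(0.25) and MU_y = 0.25·x·y^(-0.75).
MRS = MU_x/MU_y = (4)·y/x.
Tangency: set MRS = p_x/p_y = 11/2.75 = 4.
So (4)·y/x = 4, i.e. y = x.
Substitute into the budget 11·x + 2.75·y = 151.25: 13.75·x = 151.25, so x* = 11.
Then y* = 11.

x* = 11, y* = 11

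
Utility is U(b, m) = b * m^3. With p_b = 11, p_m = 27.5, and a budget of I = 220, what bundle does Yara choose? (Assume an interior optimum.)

b* = 5, m* = 6

MU_b = m^3 and MU_m = 3·b·m^2.
MRS = MU_b/MU_m = (1/3)·m/b.
Tangency: set MRS = p_b/p_m = 11/27.5 = 0.4.
So (1/3)·m/b = 0.4, i.e. m = 1.2·b.
Substitute into the budget 11·b + 27.5·m = 220: 44·b = 220, so b* = 5.
Then m* = 1.2·5 = 6.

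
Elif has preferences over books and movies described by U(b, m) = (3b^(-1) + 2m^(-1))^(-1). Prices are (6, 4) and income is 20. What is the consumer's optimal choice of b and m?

For CES with ρ = -1, MRS = (3/2)·(m/b)^2.
Tangency: set MRS = p_b/p_m = 6/4 = 1.5.
So (m/b)^2 = 1; taking the square root, m/b = 1, i.e. m = b.
Substitute into the budget 6·b + 4·m = 20: 10·b = 20, so b* = 2 and m* = 2.

b* = 2, m* = 2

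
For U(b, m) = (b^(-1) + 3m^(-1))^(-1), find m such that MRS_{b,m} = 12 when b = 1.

For CES with ρ = -1, MRS = (1/3)·(m/b)^2.
Setting (1/3)·(m/1)^2 = 12 gives (m/1)^2 = 36, so m/1 = 6 and m = 6.

m = 6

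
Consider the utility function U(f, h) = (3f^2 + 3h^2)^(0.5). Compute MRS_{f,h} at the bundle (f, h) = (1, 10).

For CES with ρ = 2, MRS = (h/f)^(-1).
At (1, 10): MRS = 0.1.
That is, one extra unit of f is worth 0.1 units of h at the margin.

MRS = 0.1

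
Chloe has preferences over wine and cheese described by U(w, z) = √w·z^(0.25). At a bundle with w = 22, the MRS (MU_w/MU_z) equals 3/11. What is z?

z = 3

MU_w = 0.5·w^(-0.5)·z^(0.25) and MU_z = 0.25·√w·z^(-0.75).
MRS = MU_w/MU_z = (2)·z/w.
Substitute w = 22: MRS = z/11. Setting z/11 = 3/11 gives z = (3/11)·11 = 3.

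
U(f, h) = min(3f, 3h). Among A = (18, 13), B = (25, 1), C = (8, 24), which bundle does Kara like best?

Evaluate utility at each bundle:
U(A) = 39.
U(B) = 3.
U(C) = 24.
Highest utility is A, so A ≻ C ≻ B.

Bundle A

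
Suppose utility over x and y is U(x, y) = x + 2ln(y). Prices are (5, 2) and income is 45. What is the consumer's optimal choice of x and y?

x* = 7, y* = 5

MU_x = 1, MU_y = 2/y.
MRS = 1 ÷ (2/y).
Tangency: set MRS = p_x/p_y = 5/2 = 2.5.
MRS depends only on y: 0.5·y = 2.5 ⇒ y* = 2.5/0.5 = 5.
From the budget, 5·x = 45 − 2·5 = 35, so x* = 7.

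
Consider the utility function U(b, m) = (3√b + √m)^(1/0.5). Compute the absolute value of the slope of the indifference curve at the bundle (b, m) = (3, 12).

For CES with ρ = 0.5, MRS = (3/1)·√(m/b).
At (3, 12): MRS = 6.
That is, one extra unit of b is worth 6 units of m at the margin.

MRS = 6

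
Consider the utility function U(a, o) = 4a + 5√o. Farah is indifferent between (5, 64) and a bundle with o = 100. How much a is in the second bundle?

U(5, 64) = 60.
Set U(a, 100) = 60 and solve.
With o = 100: √100 = 10, so 4a = 60 − 5·10 = 10 and a = 2.5.
Check: U(2.5, 100) = 60.

a = 2.5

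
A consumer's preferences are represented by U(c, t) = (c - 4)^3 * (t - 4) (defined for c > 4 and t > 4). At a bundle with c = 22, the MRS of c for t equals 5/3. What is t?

MU_c = 3·(c−4)^2·(t−4), MU_t = (c−4)^3.
MRS = (3/1)·(t−4)/(c−4).
Substitute c = 22: MRS = (t − 4)/6. Setting this equal to 5/3 gives t − 4 = (5/3)·6 = 10, so t = 14.

t = 14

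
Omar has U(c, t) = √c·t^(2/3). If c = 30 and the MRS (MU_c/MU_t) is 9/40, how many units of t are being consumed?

MU_c = 0.5·c^(-0.5)·t^(2/3) and MU_t = 2/3·√c·t^(-1/3).
MRS = MU_c/MU_t = (0.75)·t/c.
Substitute c = 30: MRS = t/40. Setting t/40 = 9/40 gives t = (9/40)·40 = 9.

t = 9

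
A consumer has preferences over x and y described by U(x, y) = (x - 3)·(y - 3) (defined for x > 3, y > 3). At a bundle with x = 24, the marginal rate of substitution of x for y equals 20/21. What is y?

y = 23

MU_x = (y−3), MU_y = (x−3).
MRS = (y−3)/(x−3).
Substitute x = 24: MRS = (y − 3)/21. Setting this equal to 20/21 gives y − 3 = (20/21)·21 = 20, so y = 23.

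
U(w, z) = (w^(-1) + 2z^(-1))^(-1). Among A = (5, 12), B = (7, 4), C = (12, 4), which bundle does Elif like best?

Evaluate utility at each bundle:
U(A) = 2.727.
U(B) = 1.556.
U(C) = 1.714.
Highest utility is A, so A ≻ C ≻ B.

Bundle A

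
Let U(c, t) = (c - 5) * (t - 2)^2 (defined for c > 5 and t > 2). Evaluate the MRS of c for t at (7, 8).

MU_c = (t−2)^2, MU_t = 2·(c−5)·(t−2).
MRS = (1/2)·(t−2)/(c−5).
At (7, 8): MRS = 1.5.
That is, one extra unit of c is worth 1.5 units of t at the margin.

MRS = 1.5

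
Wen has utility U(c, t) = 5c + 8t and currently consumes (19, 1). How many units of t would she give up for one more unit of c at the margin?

MRS = 0.625

MU_c = 5, MU_t = 8, so MRS = 5/8 = 0.625 at every bundle.
At (19, 1): MRS = 0.625.
So at (19, 1) the consumer would give up 0.625 units of t for one more unit of c.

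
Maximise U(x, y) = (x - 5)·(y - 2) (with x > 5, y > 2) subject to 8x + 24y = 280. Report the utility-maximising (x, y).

x* = 17, y* = 6

MU_x = (y−2), MU_y = (x−5).
MRS = (y−2)/(x−5).
Tangency: set MRS = p_x/p_y = 8/24 = 1/3.
So (y − 2)/(x − 5) = 1/3, i.e. (y − 2) = (1/3)·(x − 5).
Rewrite the budget in excess-of-subsistence terms: 8·(x − 5) + 24·(y − 2) = 280 − 8·5 − 24·2 = 192.
Substituting, 16·(x − 5) = 192, so x − 5 = 12 and x* = 17.
Then y − 2 = (1/3)·12 = 4, so y* = 6.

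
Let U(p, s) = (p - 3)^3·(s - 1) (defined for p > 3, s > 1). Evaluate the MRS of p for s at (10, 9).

MU_p = 3·(p−3)^2·(s−1), MU_s = (p−3)^3.
MRS = (3/1)·(s−1)/(p−3).
At (10, 9): MRS = 24/7.
That is, one extra unit of p is worth 24/7 units of s at the margin.

MRS = 24/7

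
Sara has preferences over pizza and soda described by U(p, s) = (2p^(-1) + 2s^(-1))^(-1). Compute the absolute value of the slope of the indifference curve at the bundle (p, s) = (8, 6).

MRS = 9/16

For CES with ρ = -1, MRS = (s/p)^2.
At (8, 6): MRS = 9/16.
So at (8, 6) the consumer would give up 9/16 units of s for one more unit of p.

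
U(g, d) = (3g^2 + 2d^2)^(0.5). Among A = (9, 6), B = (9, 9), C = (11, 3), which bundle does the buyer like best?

Bundle B

Evaluate utility at each bundle:
U(A) = 17.748.
U(B) = 20.125.
U(C) = 19.519.
Highest utility is B, so B ≻ C ≻ A.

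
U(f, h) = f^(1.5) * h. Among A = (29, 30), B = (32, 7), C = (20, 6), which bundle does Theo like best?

Bundle A

Evaluate utility at each bundle:
U(A) = 4685.093.
U(B) = 1267.135.
U(C) = 536.656.
Highest utility is A, so A ≻ B ≻ C.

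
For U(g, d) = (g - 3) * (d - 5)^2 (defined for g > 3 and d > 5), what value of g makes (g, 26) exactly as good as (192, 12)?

U(192, 12) = 9261.
Set U(g, 26) = 9261 and solve.
With d = 26: (26 − 5)^2 = 441, so (g − 3) = 9261/441 = 21.
So g = 3 + 21 = 24.
Check: U(24, 26) = 9261.

g = 24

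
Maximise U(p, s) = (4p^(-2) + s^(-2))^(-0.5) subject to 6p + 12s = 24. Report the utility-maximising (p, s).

For CES with ρ = -2, MRS = (4/1)·(s/p)^3.
Tangency: set MRS = p_p/p_s = 6/12 = 0.5.
So (s/p)^3 = 0.125; taking the cube root, s/p = 0.5, i.e. s = 0.5·p.
Substitute into the budget 6·p + 12·s = 24: 12·p = 24, so p* = 2 and s* = 0.5·2 = 1.

p* = 2, s* = 1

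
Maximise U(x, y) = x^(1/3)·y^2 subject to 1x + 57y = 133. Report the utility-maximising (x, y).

x* = 19, y* = 2

MU_x = 1/3·x^(-2/3)·y^2 and MU_y = 2·x^(1/3)·y.
MRS = MU_x/MU_y = (1/6)·y/x.
Tangency: set MRS = p_x/p_y = 1/57.
So (1/6)·y/x = 1/57, i.e. y = (2/19)·x.
Substitute into the budget 1·x + 57·y = 133: 7·x = 133, so x* = 19.
Then y* = (2/19)·19 = 2.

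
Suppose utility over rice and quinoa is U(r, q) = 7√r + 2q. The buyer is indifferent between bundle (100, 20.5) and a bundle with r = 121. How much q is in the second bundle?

q = 17

U(100, 20.5) = 111.
Set U(121, q) = 111 and solve.
With r = 121: √121 = 11, so 2q = 111 − 7·11 = 34 and q = 17.
Check: U(121, 17) = 111.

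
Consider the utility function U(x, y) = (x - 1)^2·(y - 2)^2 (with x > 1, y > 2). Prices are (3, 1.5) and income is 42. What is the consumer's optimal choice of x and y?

MU_x = 2·(x−1)·(y−2)^2, MU_y = 2·(x−1)^2·(y−2).
MRS = (y−2)/(x−1).
Tangency: set MRS = p_x/p_y = 3/1.5 = 2.
So (y − 2)/(x − 1) = 2, i.e. (y − 2) = 2·(x − 1).
Rewrite the budget in excess-of-subsistence terms: 3·(x − 1) + 1.5·(y − 2) = 42 − 3·1 − 1.5·2 = 36.
Substituting, 6·(x − 1) = 36, so x − 1 = 6 and x* = 7.
Then y − 2 = 2·6 = 12, so y* = 14.

x* = 7, y* = 14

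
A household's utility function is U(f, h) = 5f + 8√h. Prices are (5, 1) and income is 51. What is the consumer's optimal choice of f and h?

f* = 7, h* = 16

MU_f = 5, MU_h = 8/(2√h).
MRS = 5 ÷ (8/(2√h)).
Tangency: set MRS = p_f/p_h = 5/1 = 5.
MRS depends only on h: 1.25·√h = 5 ⇒ √h = 5/1.25 = 4 ⇒ h* = 16.
From the budget, 5·f = 51 − 1·16 = 35, so f* = 7.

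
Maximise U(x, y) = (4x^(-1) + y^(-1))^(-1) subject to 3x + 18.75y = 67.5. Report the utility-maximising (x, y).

For CES with ρ = -1, MRS = (4/1)·(y/x)^2.
Tangency: set MRS = p_x/p_y = 3/18.75 = 4/25.
So (y/x)^2 = 1/25; taking the square root, y/x = 0.2, i.e. y = 0.2·x.
Substitute into the budget 3·x + 18.75·y = 67.5: 6.75·x = 67.5, so x* = 10 and y* = 0.2·10 = 2.

x* = 10, y* = 2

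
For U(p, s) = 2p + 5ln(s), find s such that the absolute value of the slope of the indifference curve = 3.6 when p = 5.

s = 9

MU_p = 2, MU_s = 5/s.
MRS = 2 ÷ (5/s).
MRS depends only on s: 0.4·s = 3.6 ⇒ s = 3.6/0.4 = 9.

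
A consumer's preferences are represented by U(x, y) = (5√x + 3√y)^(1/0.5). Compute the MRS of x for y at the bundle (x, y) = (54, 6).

For CES with ρ = 0.5, MRS = (5/3)·√(y/x).
At (54, 6): MRS = 5/9.
That is, one extra unit of x is worth 5/9 units of y at the margin.

MRS = 5/9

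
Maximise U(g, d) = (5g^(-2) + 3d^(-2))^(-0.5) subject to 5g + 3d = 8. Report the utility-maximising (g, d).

For CES with ρ = -2, MRS = (5/3)·(d/g)^3.
Tangency: set MRS = p_g/p_d = 5/3.
So (d/g)^3 = 1; taking the cube root, d/g = 1, i.e. d = g.
Substitute into the budget 5·g + 3·d = 8: 8·g = 8, so g* = 1 and d* = 1.

g* = 1, d* = 1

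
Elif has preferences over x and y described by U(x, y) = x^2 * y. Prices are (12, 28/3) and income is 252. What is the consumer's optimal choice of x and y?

MU_x = 2·x·y and MU_y = x^2.
MRS = MU_x/MU_y = (2/1)·y/x.
Tangency: set MRS = p_x/p_y = 12/(28/3) = 9/7.
So (2/1)·y/x = 9/7, i.e. y = (9/14)·x.
Substitute into the budget 12·x + (28/3)·y = 252: 18·x = 252, so x* = 14.
Then y* = (9/14)·14 = 9.

x* = 14, y* = 9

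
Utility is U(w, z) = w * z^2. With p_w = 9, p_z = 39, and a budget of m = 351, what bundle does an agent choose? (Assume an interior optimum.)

w* = 13, z* = 6

MU_w = z^2 and MU_z = 2·w·z.
MRS = MU_w/MU_z = (1/2)·z/w.
Tangency: set MRS = p_w/p_z = 9/39 = 3/13.
So (1/2)·z/w = 3/13, i.e. z = (6/13)·w.
Substitute into the budget 9·w + 39·z = 351: 27·w = 351, so w* = 13.
Then z* = (6/13)·13 = 6.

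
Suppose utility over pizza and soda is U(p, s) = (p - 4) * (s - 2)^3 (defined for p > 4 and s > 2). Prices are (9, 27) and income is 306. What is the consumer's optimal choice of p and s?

p* = 10, s* = 8

MU_p = (s−2)^3, MU_s = 3·(p−4)·(s−2)^2.
MRS = (1/3)·(s−2)/(p−4).
Tangency: set MRS = p_p/p_s = 9/27 = 1/3.
So (1/3)·(s − 2)/(p − 4) = 1/3, i.e. (s − 2) = (p − 4).
Rewrite the budget in excess-of-subsistence terms: 9·(p − 4) + 27·(s − 2) = 306 − 9·4 − 27·2 = 216.
Substituting, 36·(p − 4) = 216, so p − 4 = 6 and p* = 10.
Then s − 2 = 6, so s* = 8.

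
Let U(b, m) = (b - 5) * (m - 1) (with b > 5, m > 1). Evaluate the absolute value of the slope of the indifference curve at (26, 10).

MU_b = (m−1), MU_m = (b−5).
MRS = (m−1)/(b−5).
At (26, 10): MRS = 3/7.
So at (26, 10) the consumer would give up 3/7 units of m for one more unit of b.

MRS = 3/7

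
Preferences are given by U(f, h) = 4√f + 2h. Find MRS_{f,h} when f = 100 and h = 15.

MRS = 0.1

MU_f = 4/(2√f), MU_h = 2.
MRS = 4/(2√f) ÷ 2.
At (100, 15): MRS = 0.1.
That is, one extra unit of f is worth 0.1 units of h at the margin.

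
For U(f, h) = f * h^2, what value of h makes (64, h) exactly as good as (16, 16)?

U(16, 16) = 4096.
Set U(64, h) = 4096 and solve.
With f = 64: h^2 = 4096/64 = 64; taking the square root, h = 8.
Check: U(64, 8) = 4096.

h = 8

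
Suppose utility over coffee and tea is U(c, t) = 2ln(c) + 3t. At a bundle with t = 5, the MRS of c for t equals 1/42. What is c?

MU_c = 2/c, MU_t = 3.
MRS = 2/c ÷ 3.
MRS depends only on c: (2/3)/c = 1/42 ⇒ c = (2/3)/(1/42) = 28.

c = 28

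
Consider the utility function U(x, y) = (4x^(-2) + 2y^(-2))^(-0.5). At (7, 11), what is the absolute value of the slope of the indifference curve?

For CES with ρ = -2, MRS = (4/2)·(y/x)^3.
At (7, 11): MRS = 2662/343.
The indifference curve has slope −2662/343 at this bundle.

MRS = 2662/343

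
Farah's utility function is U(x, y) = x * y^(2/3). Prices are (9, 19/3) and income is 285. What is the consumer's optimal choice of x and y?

MU_x = y^(2/3) and MU_y = 2/3·x·y^(-1/3).
MRS = MU_x/MU_y = (1.5)·y/x.
Tangency: set MRS = p_x/p_y = 9/(19/3) = 27/19.
So (1.5)·y/x = 27/19, i.e. y = (18/19)·x.
Substitute into the budget 9·x + (19/3)·y = 285: 15·x = 285, so x* = 19.
Then y* = (18/19)·19 = 18.

x* = 19, y* = 18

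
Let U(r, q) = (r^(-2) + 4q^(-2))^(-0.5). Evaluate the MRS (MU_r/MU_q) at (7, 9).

For CES with ρ = -2, MRS = (1/4)·(q/r)^3.
At (7, 9): MRS = 729/1372.
The indifference curve has slope −729/1372 at this bundle.

MRS = 729/1372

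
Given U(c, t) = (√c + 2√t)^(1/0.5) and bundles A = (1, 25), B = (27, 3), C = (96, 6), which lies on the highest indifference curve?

Bundle C

Evaluate utility at each bundle:
U(A) = 121.000.
U(B) = 75.000.
U(C) = 216.000.
Highest utility is C, so C ≻ A ≻ B.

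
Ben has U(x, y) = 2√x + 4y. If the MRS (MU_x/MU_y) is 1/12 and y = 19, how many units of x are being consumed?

x = 9

MU_x = 2/(2√x), MU_y = 4.
MRS = 2/(2√x) ÷ 4.
MRS depends only on x: 0.25/√x = 1/12 ⇒ √x = 0.25/(1/12) = 3 ⇒ x = 9.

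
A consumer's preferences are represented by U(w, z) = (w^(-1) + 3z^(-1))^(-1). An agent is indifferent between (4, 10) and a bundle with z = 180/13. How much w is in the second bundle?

w = 3

U depends on (w, z) only through S = w^(-1) + 3z^(-1), so equal utility means equal S. At (4, 10): S = 0.55.
With z = 180/13: 3·(180/13)^(-1) = 13/60, so w^(-1) = 0.55 − 13/60 = 1/3.
Hence w = 1/(1/3) = 3.
Check: U(3, 180/13) = 1.8182.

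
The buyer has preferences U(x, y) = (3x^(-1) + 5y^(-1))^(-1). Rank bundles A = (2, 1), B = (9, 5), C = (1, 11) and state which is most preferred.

Bundle B

Evaluate utility at each bundle:
U(A) = 0.154.
U(B) = 0.750.
U(C) = 0.289.
Highest utility is B, so B ≻ C ≻ A.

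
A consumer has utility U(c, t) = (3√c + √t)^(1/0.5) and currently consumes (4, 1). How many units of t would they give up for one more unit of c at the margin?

For CES with ρ = 0.5, MRS = (3/1)·√(t/c).
At (4, 1): MRS = 1.5.
So at (4, 1) the consumer would give up 1.5 units of t for one more unit of c.

MRS = 1.5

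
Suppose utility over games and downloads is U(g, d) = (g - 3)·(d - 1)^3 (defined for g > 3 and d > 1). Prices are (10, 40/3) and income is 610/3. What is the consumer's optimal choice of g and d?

g* = 7, d* = 10

MU_g = (d−1)^3, MU_d = 3·(g−3)·(d−1)^2.
MRS = (1/3)·(d−1)/(g−3).
Tangency: set MRS = p_g/p_d = 10/(40/3) = 0.75.
So (1/3)·(d − 1)/(g − 3) = 0.75, i.e. (d − 1) = 2.25·(g − 3).
Rewrite the budget in excess-of-subsistence terms: 10·(g − 3) + (40/3)·(d − 1) = 610/3 − 10·3 − (40/3)·1 = 160.
Substituting, 40·(g − 3) = 160, so g − 3 = 4 and g* = 7.
Then d − 1 = 2.25·4 = 9, so d* = 10.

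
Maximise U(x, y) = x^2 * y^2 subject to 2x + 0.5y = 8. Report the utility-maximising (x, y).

MU_x = 2·x·y^2 and MU_y = 2·x^2·y.
MRS = MU_x/MU_y = y/x.
Tangency: set MRS = p_x/p_y = 2/0.5 = 4.
So y/x = 4, i.e. y = 4·x.
Substitute into the budget 2·x + 0.5·y = 8: 4·x = 8, so x* = 2.
Then y* = 4·2 = 8.

x* = 2, y* = 8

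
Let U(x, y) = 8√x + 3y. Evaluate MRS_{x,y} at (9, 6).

MU_x = 8/(2√x), MU_y = 3.
MRS = 8/(2√x) ÷ 3.
At (9, 6): MRS = 4/9.
That is, one extra unit of x is worth 4/9 units of y at the margin.

MRS = 4/9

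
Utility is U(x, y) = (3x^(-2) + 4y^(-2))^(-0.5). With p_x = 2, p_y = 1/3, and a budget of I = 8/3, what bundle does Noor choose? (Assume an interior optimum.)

x* = 1, y* = 2

For CES with ρ = -2, MRS = (3/4)·(y/x)^3.
Tangency: set MRS = p_x/p_y = 2/(1/3) = 6.
So (y/x)^3 = 8; taking the cube root, y/x = 2, i.e. y = 2·x.
Substitute into the budget 2·x + (1/3)·y = 8/3: (8/3)·x = 8/3, so x* = 1 and y* = 2·1 = 2.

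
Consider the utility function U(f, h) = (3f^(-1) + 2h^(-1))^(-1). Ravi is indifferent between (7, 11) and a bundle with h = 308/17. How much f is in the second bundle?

U depends on (f, h) only through S = 3f^(-1) + 2h^(-1), so equal utility means equal S. At (7, 11): S = 47/77.
With h = 308/17: 2·(308/17)^(-1) = 17/154, so 3f^(-1) = 47/77 − 17/154 = 0.5, i.e. f^(-1) = 1/6.
Hence f = 1/(1/6) = 6.
Check: U(6, 308/17) = 1.6383.

f = 6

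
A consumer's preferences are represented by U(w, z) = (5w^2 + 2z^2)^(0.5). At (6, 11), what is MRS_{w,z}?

For CES with ρ = 2, MRS = (5/2)·(z/w)^(-1).
At (6, 11): MRS = 15/11.
So at (6, 11) the consumer would give up 15/11 units of z for one more unit of w.

MRS = 15/11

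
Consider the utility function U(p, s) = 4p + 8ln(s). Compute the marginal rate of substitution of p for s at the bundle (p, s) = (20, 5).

MU_p = 4, MU_s = 8/s.
MRS = 4 ÷ (8/s).
At (20, 5): MRS = 2.5.
So at (20, 5) the consumer would give up 2.5 units of s for one more unit of p.

MRS = 2.5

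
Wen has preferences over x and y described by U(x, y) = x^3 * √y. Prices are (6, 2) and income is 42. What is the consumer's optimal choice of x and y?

MU_x = 3·x^2·√y and MU_y = 0.5·x^3·y^(-0.5).
MRS = MU_x/MU_y = (6)·y/x.
Tangency: set MRS = p_x/p_y = 6/2 = 3.
So (6)·y/x = 3, i.e. y = 0.5·x.
Substitute into the budget 6·x + 2·y = 42: 7·x = 42, so x* = 6.
Then y* = 0.5·6 = 3.

x* = 6, y* = 3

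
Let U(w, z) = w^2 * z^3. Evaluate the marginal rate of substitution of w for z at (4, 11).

MU_w = 2·w·z^3 and MU_z = 3·w^2·z^2.
MRS = MU_w/MU_z = (2/3)·z/w.
At (4, 11): MRS = 11/6.
The indifference curve has slope −11/6 at this bundle.

MRS = 11/6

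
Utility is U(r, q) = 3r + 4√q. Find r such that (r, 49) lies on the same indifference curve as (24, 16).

r = 20

U(24, 16) = 88.
Set U(r, 49) = 88 and solve.
With q = 49: √49 = 7, so 3r = 88 − 4·7 = 60 and r = 20.
Check: U(20, 49) = 88.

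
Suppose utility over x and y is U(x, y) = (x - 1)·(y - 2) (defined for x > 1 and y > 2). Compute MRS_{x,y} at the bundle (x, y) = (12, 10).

MRS = 8/11

MU_x = (y−2), MU_y = (x−1).
MRS = (y−2)/(x−1).
At (12, 10): MRS = 8/11.
The indifference curve has slope −8/11 at this bundle.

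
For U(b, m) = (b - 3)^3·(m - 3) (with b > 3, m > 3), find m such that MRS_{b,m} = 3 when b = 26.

MU_b = 3·(b−3)^2·(m−3), MU_m = (b−3)^3.
MRS = (3/1)·(m−3)/(b−3).
Substitute b = 26: MRS = (m − 3)/(23/3). Setting this equal to 3 gives m − 3 = 3·(23/3) = 23, so m = 26.

m = 26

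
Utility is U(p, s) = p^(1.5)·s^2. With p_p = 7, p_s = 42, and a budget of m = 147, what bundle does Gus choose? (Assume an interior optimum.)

p* = 9, s* = 2

MU_p = 1.5·√p·s^2 and MU_s = 2·p^(1.5)·s.
MRS = MU_p/MU_s = (0.75)·s/p.
Tangency: set MRS = p_p/p_s = 7/42 = 1/6.
So (0.75)·s/p = 1/6, i.e. s = (2/9)·p.
Substitute into the budget 7·p + 42·s = 147: (49/3)·p = 147, so p* = 9.
Then s* = (2/9)·9 = 2.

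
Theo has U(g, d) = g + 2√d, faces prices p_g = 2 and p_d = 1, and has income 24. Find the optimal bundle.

MU_g = 1, MU_d = 2/(2√d).
MRS = 1 ÷ (2/(2√d)).
Tangency: set MRS = p_g/p_d = 2/1 = 2.
MRS depends only on d: √d = 2 ⇒ √d = 2 ⇒ d* = 4.
From the budget, 2·g = 24 − 1·4 = 20, so g* = 10.

g* = 10, d* = 4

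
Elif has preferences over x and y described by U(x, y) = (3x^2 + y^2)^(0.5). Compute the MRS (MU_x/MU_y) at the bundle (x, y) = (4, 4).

MRS = 3

For CES with ρ = 2, MRS = (3/1)·(y/x)^(-1).
At (4, 4): MRS = 3.
That is, one extra unit of x is worth 3 units of y at the margin.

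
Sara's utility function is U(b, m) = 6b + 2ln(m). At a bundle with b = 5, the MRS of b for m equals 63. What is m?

m = 21

MU_b = 6, MU_m = 2/m.
MRS = 6 ÷ (2/m).
MRS depends only on m: 3·m = 63 ⇒ m = 63/3 = 21.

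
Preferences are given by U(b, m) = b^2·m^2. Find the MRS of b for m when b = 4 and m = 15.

MU_b = 2·b·m^2 and MU_m = 2·b^2·m.
MRS = MU_b/MU_m = m/b.
At (4, 15): MRS = 3.75.
So at (4, 15) the consumer would give up 3.75 units of m for one more unit of b.

MRS = 3.75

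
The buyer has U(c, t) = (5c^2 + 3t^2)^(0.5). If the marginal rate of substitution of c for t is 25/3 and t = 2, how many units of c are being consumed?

For CES with ρ = 2, MRS = (5/3)·(t/c)^(-1).
Setting (5/3)·(2/c)^(-1) = 25/3 gives (2/c)^(-1) = 5, so 2/c = 0.2 and c = 10.

c = 10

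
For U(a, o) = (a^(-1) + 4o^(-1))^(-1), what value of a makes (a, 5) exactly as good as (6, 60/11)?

U depends on (a, o) only through S = a^(-1) + 4o^(-1), so equal utility means equal S. At (6, 60/11): S = 0.9.
With o = 5: 4·5^(-1) = 0.8, so a^(-1) = 0.9 − 0.8 = 0.1.
Hence a = 1/0.1 = 10.
Check: U(10, 5) = 1.1111.

a = 10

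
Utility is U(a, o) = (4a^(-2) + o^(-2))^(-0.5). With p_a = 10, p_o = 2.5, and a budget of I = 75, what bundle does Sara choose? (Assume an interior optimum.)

For CES with ρ = -2, MRS = (4/1)·(o/a)^3.
Tangency: set MRS = p_a/p_o = 10/2.5 = 4.
So (o/a)^3 = 1; taking the cube root, o/a = 1, i.e. o = a.
Substitute into the budget 10·a + 2.5·o = 75: 12.5·a = 75, so a* = 6 and o* = 6.

a* = 6, o* = 6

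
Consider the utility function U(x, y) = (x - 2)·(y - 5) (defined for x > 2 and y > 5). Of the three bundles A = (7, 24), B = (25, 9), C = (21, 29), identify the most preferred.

Bundle C

Evaluate utility at each bundle:
U(A) = 95.
U(B) = 92.
U(C) = 456.
Highest utility is C, so C ≻ A ≻ B.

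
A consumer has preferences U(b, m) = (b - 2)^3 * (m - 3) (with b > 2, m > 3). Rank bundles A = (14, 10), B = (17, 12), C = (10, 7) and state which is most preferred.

Bundle B

Evaluate utility at each bundle:
U(A) = 12096.
U(B) = 30375.
U(C) = 2048.
Highest utility is B, so B ≻ A ≻ C.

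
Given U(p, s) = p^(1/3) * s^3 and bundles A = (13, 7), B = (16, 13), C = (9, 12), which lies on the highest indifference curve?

Evaluate utility at each bundle:
U(A) = 806.508.
U(B) = 5536.093.
U(C) = 3594.385.
Highest utility is B, so B ≻ C ≻ A.

Bundle B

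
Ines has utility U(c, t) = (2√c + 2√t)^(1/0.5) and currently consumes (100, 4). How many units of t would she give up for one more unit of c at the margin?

For CES with ρ = 0.5, MRS = √(t/c).
At (100, 4): MRS = 0.2.
That is, one extra unit of c is worth 0.2 units of t at the margin.

MRS = 0.2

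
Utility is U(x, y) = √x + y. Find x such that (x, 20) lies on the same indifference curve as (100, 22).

x = 144

U(100, 22) = 32.
Set U(x, 20) = 32 and solve.
With y = 20: √x = 32 − 20 = 12, so √x = 12 and x = 144.
Check: U(144, 20) = 32.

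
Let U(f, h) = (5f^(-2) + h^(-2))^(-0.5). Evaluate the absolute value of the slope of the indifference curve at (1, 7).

MRS = 1715

For CES with ρ = -2, MRS = (5/1)·(h/f)^3.
At (1, 7): MRS = 1715.
The indifference curve has slope −1715 at this bundle.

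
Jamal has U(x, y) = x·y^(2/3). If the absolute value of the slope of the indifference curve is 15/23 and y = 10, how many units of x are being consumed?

MU_x = y^(2/3) and MU_y = 2/3·x·y^(-1/3).
MRS = MU_x/MU_y = (1.5)·y/x.
Substitute y = 10: MRS = 15/x. Setting 15/x = 15/23 gives x = 15/(15/23) = 23.

x = 23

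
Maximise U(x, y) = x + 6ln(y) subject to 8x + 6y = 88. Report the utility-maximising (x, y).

MU_x = 1, MU_y = 6/y.
MRS = 1 ÷ (6/y).
Tangency: set MRS = p_x/p_y = 8/6 = 4/3.
MRS depends only on y: (1/6)·y = 4/3 ⇒ y* = (4/3)/(1/6) = 8.
From the budget, 8·x = 88 − 6·8 = 40, so x* = 5.

x* = 5, y* = 8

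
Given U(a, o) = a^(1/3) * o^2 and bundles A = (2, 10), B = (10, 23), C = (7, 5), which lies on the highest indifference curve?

Evaluate utility at each bundle:
U(A) = 125.992.
U(B) = 1139.696.
U(C) = 47.823.
Highest utility is B, so B ≻ A ≻ C.

Bundle B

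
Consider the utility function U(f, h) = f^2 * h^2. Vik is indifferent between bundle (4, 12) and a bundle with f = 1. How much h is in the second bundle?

h = 48

U(4, 12) = 2304.
Set U(1, h) = 2304 and solve.
With f = 1: 1^2 = 1, so h^2 = 2304/1 = 2304; taking the square root, h = 48.
Check: U(1, 48) = 2304.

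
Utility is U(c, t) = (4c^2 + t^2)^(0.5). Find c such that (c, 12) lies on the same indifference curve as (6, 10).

c = 5

U depends on (c, t) only through S = 4c^2 + t^2, so equal utility means equal S. At (6, 10): S = 244.
With t = 12: 12^2 = 144, so 4c^2 = 244 − 144 = 100, i.e. c^2 = 25.
Hence c = √25 = 5.
Check: U(5, 12) = 15.6205.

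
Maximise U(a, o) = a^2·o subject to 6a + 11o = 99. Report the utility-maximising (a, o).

MU_a = 2·a·o and MU_o = a^2.
MRS = MU_a/MU_o = (2/1)·o/a.
Tangency: set MRS = p_a/p_o = 6/11.
So (2/1)·o/a = 6/11, i.e. o = (3/11)·a.
Substitute into the budget 6·a + 11·o = 99: 9·a = 99, so a* = 11.
Then o* = (3/11)·11 = 3.

a* = 11, o* = 3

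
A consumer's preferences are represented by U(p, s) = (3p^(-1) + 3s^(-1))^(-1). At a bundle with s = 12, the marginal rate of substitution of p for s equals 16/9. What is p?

p = 9

For CES with ρ = -1, MRS = (s/p)^2.
Setting (12/p)^2 = 16/9 gives 12/p = 4/3 and p = 9.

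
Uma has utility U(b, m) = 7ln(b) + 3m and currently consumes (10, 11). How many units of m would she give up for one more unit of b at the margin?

MU_b = 7/b, MU_m = 3.
MRS = 7/b ÷ 3.
At (10, 11): MRS = 7/30.
So at (10, 11) the consumer would give up 7/30 units of m for one more unit of b.

MRS = 7/30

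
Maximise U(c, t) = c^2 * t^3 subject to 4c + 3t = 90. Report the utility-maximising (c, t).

c* = 9, t* = 18

MU_c = 2·c·t^3 and MU_t = 3·c^2·t^2.
MRS = MU_c/MU_t = (2/3)·t/c.
Tangency: set MRS = p_c/p_t = 4/3.
So (2/3)·t/c = 4/3, i.e. t = 2·c.
Substitute into the budget 4·c + 3·t = 90: 10·c = 90, so c* = 9.
Then t* = 2·9 = 18.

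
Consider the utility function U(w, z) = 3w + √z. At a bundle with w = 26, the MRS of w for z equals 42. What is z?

MU_w = 3, MU_z = 1/(2√z).
MRS = 3 ÷ (1/(2√z)).
MRS depends only on z: 6·√z = 42 ⇒ √z = 42/6 = 7 ⇒ z = 49.

z = 49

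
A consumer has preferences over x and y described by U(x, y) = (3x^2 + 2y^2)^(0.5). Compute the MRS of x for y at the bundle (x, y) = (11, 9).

MRS = 11/6

For CES with ρ = 2, MRS = (3/2)·(y/x)^(-1).
At (11, 9): MRS = 11/6.
The indifference curve has slope −11/6 at this bundle.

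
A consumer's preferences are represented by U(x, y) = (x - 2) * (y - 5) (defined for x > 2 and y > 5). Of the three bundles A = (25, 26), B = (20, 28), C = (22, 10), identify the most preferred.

Bundle A

Evaluate utility at each bundle:
U(A) = 483.
U(B) = 414.
U(C) = 100.
Highest utility is A, so A ≻ B ≻ C.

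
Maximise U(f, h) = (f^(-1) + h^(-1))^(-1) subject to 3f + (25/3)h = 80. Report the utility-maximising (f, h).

f* = 10, h* = 6

For CES with ρ = -1, MRS = (h/f)^2.
Tangency: set MRS = p_f/p_h = 3/(25/3) = 9/25.
So (h/f)^2 = 9/25; taking the square root, h/f = 0.6, i.e. h = 0.6·f.
Substitute into the budget 3·f + (25/3)·h = 80: 8·f = 80, so f* = 10 and h* = 0.6·10 = 6.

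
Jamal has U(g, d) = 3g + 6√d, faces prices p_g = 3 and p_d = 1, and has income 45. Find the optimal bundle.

g* = 12, d* = 9

MU_g = 3, MU_d = 6/(2√d).
MRS = 3 ÷ (6/(2√d)).
Tangency: set MRS = p_g/p_d = 3/1 = 3.
MRS depends only on d: √d = 3 ⇒ √d = 3 ⇒ d* = 9.
From the budget, 3·g = 45 − 1·9 = 36, so g* = 12.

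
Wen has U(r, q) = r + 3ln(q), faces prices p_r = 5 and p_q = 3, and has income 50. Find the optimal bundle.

r* = 7, q* = 5

MU_r = 1, MU_q = 3/q.
MRS = 1 ÷ (3/q).
Tangency: set MRS = p_r/p_q = 5/3.
MRS depends only on q: (1/3)·q = 5/3 ⇒ q* = (5/3)/(1/3) = 5.
From the budget, 5·r = 50 − 3·5 = 35, so r* = 7.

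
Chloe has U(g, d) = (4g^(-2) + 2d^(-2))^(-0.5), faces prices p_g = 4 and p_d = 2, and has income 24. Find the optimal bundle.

g* = 4, d* = 4

For CES with ρ = -2, MRS = (4/2)·(d/g)^3.
Tangency: set MRS = p_g/p_d = 4/2 = 2.
So (d/g)^3 = 1; taking the cube root, d/g = 1, i.e. d = g.
Substitute into the budget 4·g + 2·d = 24: 6·g = 24, so g* = 4 and d* = 4.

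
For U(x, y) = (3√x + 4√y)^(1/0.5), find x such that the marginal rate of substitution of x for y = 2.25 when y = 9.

x = 1

For CES with ρ = 0.5, MRS = (3/4)·√(y/x).
Setting (3/4)·√(9/x) = 2.25 gives √(9/x) = 3, so 9/x = 9 and x = 1.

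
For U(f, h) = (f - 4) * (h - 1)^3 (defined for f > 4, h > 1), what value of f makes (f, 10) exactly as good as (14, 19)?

f = 84

U(14, 19) = 58320.
Set U(f, 10) = 58320 and solve.
With h = 10: (10 − 1)^3 = 729, so (f − 4) = 58320/729 = 80.
So f = 4 + 80 = 84.
Check: U(84, 10) = 58320.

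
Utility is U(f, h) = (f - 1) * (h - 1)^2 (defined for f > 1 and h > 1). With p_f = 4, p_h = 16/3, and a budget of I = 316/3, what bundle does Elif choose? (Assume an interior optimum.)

f* = 9, h* = 13

MU_f = (h−1)^2, MU_h = 2·(f−1)·(h−1).
MRS = (1/2)·(h−1)/(f−1).
Tangency: set MRS = p_f/p_h = 4/(16/3) = 0.75.
So (1/2)·(h − 1)/(f − 1) = 0.75, i.e. (h − 1) = 1.5·(f − 1).
Rewrite the budget in excess-of-subsistence terms: 4·(f − 1) + (16/3)·(h − 1) = 316/3 − 4·1 − (16/3)·1 = 96.
Substituting, 12·(f − 1) = 96, so f − 1 = 8 and f* = 9.
Then h − 1 = 1.5·8 = 12, so h* = 13.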